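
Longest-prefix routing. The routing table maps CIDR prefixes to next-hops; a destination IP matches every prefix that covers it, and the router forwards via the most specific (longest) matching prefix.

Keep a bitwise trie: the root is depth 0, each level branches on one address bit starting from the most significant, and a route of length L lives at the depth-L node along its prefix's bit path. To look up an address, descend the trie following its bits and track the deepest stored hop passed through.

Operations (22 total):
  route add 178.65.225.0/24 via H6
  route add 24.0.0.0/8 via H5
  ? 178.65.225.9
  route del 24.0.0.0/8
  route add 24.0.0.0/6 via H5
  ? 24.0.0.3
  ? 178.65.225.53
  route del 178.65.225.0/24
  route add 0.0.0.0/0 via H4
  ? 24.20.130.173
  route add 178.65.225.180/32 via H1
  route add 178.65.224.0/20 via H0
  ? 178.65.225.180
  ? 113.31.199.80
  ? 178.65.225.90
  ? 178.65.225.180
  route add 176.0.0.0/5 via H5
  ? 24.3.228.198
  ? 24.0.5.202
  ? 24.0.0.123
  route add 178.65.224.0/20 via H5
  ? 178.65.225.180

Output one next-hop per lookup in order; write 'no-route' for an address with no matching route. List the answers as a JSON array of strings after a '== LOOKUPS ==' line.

Trace:
  add 178.65.225.0/24 -> H6 at depth 24
  add 24.0.0.0/8 -> H5 at depth 8
  Q 178.65.225.9: descend 101100100100000111100001 ; hops seen [H6] ; pick H6
  - 24.0.0.0/8 clear@8
  add 24.0.0.0/6 -> H5 at depth 6
  Q 24.0.0.3: descend 00011000 ; hops seen [H5] ; pick H5
  Q 178.65.225.53: descend 101100100100000111100001 ; hops seen [H6] ; pick H6
  - 178.65.225.0/24 clear@24
  add 0.0.0.0/0 -> H4 at depth 0
  Q 24.20.130.173: descend 00011000 ; hops seen [H4,H5] ; pick H5
  add 178.65.225.180/32 -> H1 at depth 32
  add 178.65.224.0/20 -> H0 at depth 20
  Q 178.65.225.180: descend 10110010010000011110000110110100 ; hops seen [H4,H0,H1] ; pick H1
  Q 113.31.199.80: descend 0 ; hops seen [H4] ; pick H4
  Q 178.65.225.90: descend 101100100100000111100001 ; hops seen [H4,H0] ; pick H0
  Q 178.65.225.180: descend 10110010010000011110000110110100 ; hops seen [H4,H0,H1] ; pick H1
  add 176.0.0.0/5 -> H5 at depth 5
  Q 24.3.228.198: descend 00011000 ; hops seen [H4,H5] ; pick H5
  Q 24.0.5.202: descend 00011000 ; hops seen [H4,H5] ; pick H5
  Q 24.0.0.123: descend 00011000 ; hops seen [H4,H5] ; pick H5
  add 178.65.224.0/20 -> H5 at depth 20
  Q 178.65.225.180: descend 10110010010000011110000110110100 ; hops seen [H4,H5,H5,H1] ; pick H1

== LOOKUPS ==
["H6","H5","H6","H5","H1","H4","H0","H1","H5","H5","H5","H1"]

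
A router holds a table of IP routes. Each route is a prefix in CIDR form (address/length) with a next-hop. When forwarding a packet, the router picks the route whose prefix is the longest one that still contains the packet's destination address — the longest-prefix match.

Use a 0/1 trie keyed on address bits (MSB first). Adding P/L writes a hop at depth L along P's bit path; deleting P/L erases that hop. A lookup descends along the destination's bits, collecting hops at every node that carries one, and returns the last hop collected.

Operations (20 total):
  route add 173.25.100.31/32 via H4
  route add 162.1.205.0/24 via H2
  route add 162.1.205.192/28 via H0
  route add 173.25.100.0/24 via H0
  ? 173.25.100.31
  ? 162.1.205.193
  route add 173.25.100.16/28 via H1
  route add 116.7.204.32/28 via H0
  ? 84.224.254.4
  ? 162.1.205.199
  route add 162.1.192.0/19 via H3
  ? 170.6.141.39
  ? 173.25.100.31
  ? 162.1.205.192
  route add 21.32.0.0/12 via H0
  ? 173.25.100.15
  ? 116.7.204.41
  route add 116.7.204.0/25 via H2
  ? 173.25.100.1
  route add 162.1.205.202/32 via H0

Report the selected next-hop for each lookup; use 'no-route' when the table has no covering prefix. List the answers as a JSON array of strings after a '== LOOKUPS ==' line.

Apply in order:
  + 173.25.100.31/32 (H4) depth=32
  + 162.1.205.0/24 (H2) depth=24
  + 162.1.205.192/28 (H0) depth=28
  + 173.25.100.0/24 (H0) depth=24
  lookup 173.25.100.31: bits 10101101000110010110010000011111 walk d0:-→d1:-→d2:-→d3:-→d4:-→d5:-→d6:-→d7:-→d8:-→d9:-→d10:-→d11:-→d12:-→d13:-→d14:-→d15:-→d16:-→d17:-→d18:-→d19:-→d20:-→d21:-→d22:-→d23:-→d24:H0→d25:-→d26:-→d27:-→d28:-→d29:-→d30:-→d31:-→d32:H4 -> H4
  lookup 162.1.205.193: bits 1010001000000001110011011100 walk d0:-→d1:-→d2:-→d3:-→d4:-→d5:-→d6:-→d7:-→d8:-→d9:-→d10:-→d11:-→d12:-→d13:-→d14:-→d15:-→d16:-→d17:-→d18:-→d19:-→d20:-→d21:-→d22:-→d23:-→d24:H2→d25:-→d26:-→d27:-→d28:H0 -> H0
  + 173.25.100.16/28 (H1) depth=28
  + 116.7.204.32/28 (H0) depth=28
  lookup 84.224.254.4: bits 01 walk d0:-→d1:-→d2:- -> no-route
  lookup 162.1.205.199: bits 1010001000000001110011011100 walk d0:-→d1:-→d2:-→d3:-→d4:-→d5:-→d6:-→d7:-→d8:-→d9:-→d10:-→d11:-→d12:-→d13:-→d14:-→d15:-→d16:-→d17:-→d18:-→d19:-→d20:-→d21:-→d22:-→d23:-→d24:H2→d25:-→d26:-→d27:-→d28:H0 -> H0
  + 162.1.192.0/19 (H3) depth=19
  lookup 170.6.141.39: bits 10101 walk d0:-→d1:-→d2:-→d3:-→d4:-→d5:- -> no-route
  lookup 173.25.100.31: bits 10101101000110010110010000011111 walk d0:-→d1:-→d2:-→d3:-→d4:-→d5:-→d6:-→d7:-→d8:-→d9:-→d10:-→d11:-→d12:-→d13:-→d14:-→d15:-→d16:-→d17:-→d18:-→d19:-→d20:-→d21:-→d22:-→d23:-→d24:H0→d25:-→d26:-→d27:-→d28:H1→d29:-→d30:-→d31:-→d32:H4 -> H4
  lookup 162.1.205.192: bits 1010001000000001110011011100 walk d0:-→d1:-→d2:-→d3:-→d4:-→d5:-→d6:-→d7:-→d8:-→d9:-→d10:-→d11:-→d12:-→d13:-→d14:-→d15:-→d16:-→d17:-→d18:-→d19:H3→d20:-→d21:-→d22:-→d23:-→d24:H2→d25:-→d26:-→d27:-→d28:H0 -> H0
  + 21.32.0.0/12 (H0) depth=12
  lookup 173.25.100.15: bits 101011010001100101100100000 walk d0:-→d1:-→d2:-→d3:-→d4:-→d5:-→d6:-→d7:-→d8:-→d9:-→d10:-→d11:-→d12:-→d13:-→d14:-→d15:-→d16:-→d17:-→d18:-→d19:-→d20:-→d21:-→d22:-→d23:-→d24:H0→d25:-→d26:-→d27:- -> H0
  lookup 116.7.204.41: bits 0111010000000111110011000010 walk d0:-→d1:-→d2:-→d3:-→d4:-→d5:-→d6:-→d7:-→d8:-→d9:-→d10:-→d11:-→d12:-→d13:-→d14:-→d15:-→d16:-→d17:-→d18:-→d19:-→d20:-→d21:-→d22:-→d23:-→d24:-→d25:-→d26:-→d27:-→d28:H0 -> H0
  + 116.7.204.0/25 (H2) depth=25
  lookup 173.25.100.1: bits 101011010001100101100100000 walk d0:-→d1:-→d2:-→d3:-→d4:-→d5:-→d6:-→d7:-→d8:-→d9:-→d10:-→d11:-→d12:-→d13:-→d14:-→d15:-→d16:-→d17:-→d18:-→d19:-→d20:-→d21:-→d22:-→d23:-→d24:H0→d25:-→d26:-→d27:- -> H0
  + 162.1.205.202/32 (H0) depth=32

== LOOKUPS ==
["H4","H0","no-route","H0","no-route","H4","H0","H0","H0","H0"]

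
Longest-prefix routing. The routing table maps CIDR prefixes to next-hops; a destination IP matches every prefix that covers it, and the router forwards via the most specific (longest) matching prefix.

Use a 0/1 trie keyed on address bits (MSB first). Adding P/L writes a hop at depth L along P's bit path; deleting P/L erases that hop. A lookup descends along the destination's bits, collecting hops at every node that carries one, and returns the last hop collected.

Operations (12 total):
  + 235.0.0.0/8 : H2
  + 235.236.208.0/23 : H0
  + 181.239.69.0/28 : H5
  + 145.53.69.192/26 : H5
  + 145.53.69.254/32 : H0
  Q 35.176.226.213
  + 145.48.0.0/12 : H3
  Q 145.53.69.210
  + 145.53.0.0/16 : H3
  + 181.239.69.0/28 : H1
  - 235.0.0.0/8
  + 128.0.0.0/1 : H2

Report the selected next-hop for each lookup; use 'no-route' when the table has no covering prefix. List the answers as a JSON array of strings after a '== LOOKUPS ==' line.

Trace:
  add 235.0.0.0/8 -> H2 at depth 8
  add 235.236.208.0/23 -> H0 at depth 23
  add 181.239.69.0/28 -> H5 at depth 28
  add 145.53.69.192/26 -> H5 at depth 26
  add 145.53.69.254/32 -> H0 at depth 32
  ? 35.176.226.213  path d0:-  best=no-route
  add 145.48.0.0/12 -> H3 at depth 12
  ? 145.53.69.210  path d0:-→d1:-→d2:-→d3:-→d4:-→d5:-→d6:-→d7:-→d8:-→d9:-→d10:-→d11:-→d12:H3→d13:-→d14:-→d15:-→d16:-→d17:-→d18:-→d19:-→d20:-→d21:-→d22:-→d23:-→d24:-→d25:-→d26:H5  best=H5
  add 145.53.0.0/16 -> H3 at depth 16
  add 181.239.69.0/28 -> H1 at depth 28
  - 235.0.0.0/8 clear@8
  add 128.0.0.0/1 -> H2 at depth 1

== LOOKUPS ==
["no-route","H5"]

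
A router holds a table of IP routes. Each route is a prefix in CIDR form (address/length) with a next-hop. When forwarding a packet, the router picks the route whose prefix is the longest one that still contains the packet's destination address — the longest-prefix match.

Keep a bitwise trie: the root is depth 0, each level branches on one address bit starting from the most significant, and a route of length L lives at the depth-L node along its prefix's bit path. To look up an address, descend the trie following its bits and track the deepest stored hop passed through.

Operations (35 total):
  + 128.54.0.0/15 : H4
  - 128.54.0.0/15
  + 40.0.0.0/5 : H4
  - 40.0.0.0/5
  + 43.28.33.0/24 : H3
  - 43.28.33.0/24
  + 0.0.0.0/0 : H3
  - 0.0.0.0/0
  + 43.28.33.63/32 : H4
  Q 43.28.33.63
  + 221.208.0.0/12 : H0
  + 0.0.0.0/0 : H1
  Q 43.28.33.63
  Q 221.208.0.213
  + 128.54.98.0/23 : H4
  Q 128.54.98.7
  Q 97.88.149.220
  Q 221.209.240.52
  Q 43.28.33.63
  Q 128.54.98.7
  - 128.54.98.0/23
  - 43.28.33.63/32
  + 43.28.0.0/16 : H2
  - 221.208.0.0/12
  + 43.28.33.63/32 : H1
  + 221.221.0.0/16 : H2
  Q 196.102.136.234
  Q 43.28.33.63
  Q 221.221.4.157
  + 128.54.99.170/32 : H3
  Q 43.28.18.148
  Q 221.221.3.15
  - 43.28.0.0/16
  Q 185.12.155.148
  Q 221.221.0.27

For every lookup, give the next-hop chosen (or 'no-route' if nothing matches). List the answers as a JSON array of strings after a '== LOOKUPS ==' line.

Apply in order:
  + 128.54.0.0/15 (H4) depth=15
  - 128.54.0.0/15 clear@15
  + 40.0.0.0/5 (H4) depth=5
  - 40.0.0.0/5 clear@5
  + 43.28.33.0/24 (H3) depth=24
  - 43.28.33.0/24 clear@24
  + 0.0.0.0/0 (H3) depth=0
  - 0.0.0.0/0 clear@0
  + 43.28.33.63/32 (H4) depth=32
  lookup 43.28.33.63: bits 00101011000111000010000100111111 walk d0:-→d1:-→d2:-→d3:-→d4:-→d5:-→d6:-→d7:-→d8:-→d9:-→d10:-→d11:-→d12:-→d13:-→d14:-→d15:-→d16:-→d17:-→d18:-→d19:-→d20:-→d21:-→d22:-→d23:-→d24:-→d25:-→d26:-→d27:-→d28:-→d29:-→d30:-→d31:-→d32:H4 -> H4
  + 221.208.0.0/12 (H0) depth=12
  + 0.0.0.0/0 (H1) depth=0
  lookup 43.28.33.63: bits 00101011000111000010000100111111 walk d0:H1→d1:-→d2:-→d3:-→d4:-→d5:-→d6:-→d7:-→d8:-→d9:-→d10:-→d11:-→d12:-→d13:-→d14:-→d15:-→d16:-→d17:-→d18:-→d19:-→d20:-→d21:-→d22:-→d23:-→d24:-→d25:-→d26:-→d27:-→d28:-→d29:-→d30:-→d31:-→d32:H4 -> H4
  lookup 221.208.0.213: bits 110111011101 walk d0:H1→d1:-→d2:-→d3:-→d4:-→d5:-→d6:-→d7:-→d8:-→d9:-→d10:-→d11:-→d12:H0 -> H0
  + 128.54.98.0/23 (H4) depth=23
  lookup 128.54.98.7: bits 10000000001101100110001 walk d0:H1→d1:-→d2:-→d3:-→d4:-→d5:-→d6:-→d7:-→d8:-→d9:-→d10:-→d11:-→d12:-→d13:-→d14:-→d15:-→d16:-→d17:-→d18:-→d19:-→d20:-→d21:-→d22:-→d23:H4 -> H4
  lookup 97.88.149.220: bits 0 walk d0:H1→d1:- -> H1
  lookup 221.209.240.52: bits 110111011101 walk d0:H1→d1:-→d2:-→d3:-→d4:-→d5:-→d6:-→d7:-→d8:-→d9:-→d10:-→d11:-→d12:H0 -> H0
  lookup 43.28.33.63: bits 00101011000111000010000100111111 walk d0:H1→d1:-→d2:-→d3:-→d4:-→d5:-→d6:-→d7:-→d8:-→d9:-→d10:-→d11:-→d12:-→d13:-→d14:-→d15:-→d16:-→d17:-→d18:-→d19:-→d20:-→d21:-→d22:-→d23:-→d24:-→d25:-→d26:-→d27:-→d28:-→d29:-→d30:-→d31:-→d32:H4 -> H4
  lookup 128.54.98.7: bits 10000000001101100110001 walk d0:H1→d1:-→d2:-→d3:-→d4:-→d5:-→d6:-→d7:-→d8:-→d9:-→d10:-→d11:-→d12:-→d13:-→d14:-→d15:-→d16:-→d17:-→d18:-→d19:-→d20:-→d21:-→d22:-→d23:H4 -> H4
  - 128.54.98.0/23 clear@23
  - 43.28.33.63/32 clear@32
  + 43.28.0.0/16 (H2) depth=16
  - 221.208.0.0/12 clear@12
  + 43.28.33.63/32 (H1) depth=32
  + 221.221.0.0/16 (H2) depth=16
  lookup 196.102.136.234: bits 110 walk d0:H1→d1:-→d2:-→d3:- -> H1
  lookup 43.28.33.63: bits 00101011000111000010000100111111 walk d0:H1→d1:-→d2:-→d3:-→d4:-→d5:-→d6:-→d7:-→d8:-→d9:-→d10:-→d11:-→d12:-→d13:-→d14:-→d15:-→d16:H2→d17:-→d18:-→d19:-→d20:-→d21:-→d22:-→d23:-→d24:-→d25:-→d26:-→d27:-→d28:-→d29:-→d30:-→d31:-→d32:H1 -> H1
  lookup 221.221.4.157: bits 1101110111011101 walk d0:H1→d1:-→d2:-→d3:-→d4:-→d5:-→d6:-→d7:-→d8:-→d9:-→d10:-→d11:-→d12:-→d13:-→d14:-→d15:-→d16:H2 -> H2
  + 128.54.99.170/32 (H3) depth=32
  lookup 43.28.18.148: bits 001010110001110000 walk d0:H1→d1:-→d2:-→d3:-→d4:-→d5:-→d6:-→d7:-→d8:-→d9:-→d10:-→d11:-→d12:-→d13:-→d14:-→d15:-→d16:H2→d17:-→d18:- -> H2
  lookup 221.221.3.15: bits 1101110111011101 walk d0:H1→d1:-→d2:-→d3:-→d4:-→d5:-→d6:-→d7:-→d8:-→d9:-→d10:-→d11:-→d12:-→d13:-→d14:-→d15:-→d16:H2 -> H2
  - 43.28.0.0/16 clear@16
  lookup 185.12.155.148: bits 10 walk d0:H1→d1:-→d2:- -> H1
  lookup 221.221.0.27: bits 1101110111011101 walk d0:H1→d1:-→d2:-→d3:-→d4:-→d5:-→d6:-→d7:-→d8:-→d9:-→d10:-→d11:-→d12:-→d13:-→d14:-→d15:-→d16:H2 -> H2

== LOOKUPS ==
["H4","H4","H0","H4","H1","H0","H4","H4","H1","H1","H2","H2","H2","H1","H2"]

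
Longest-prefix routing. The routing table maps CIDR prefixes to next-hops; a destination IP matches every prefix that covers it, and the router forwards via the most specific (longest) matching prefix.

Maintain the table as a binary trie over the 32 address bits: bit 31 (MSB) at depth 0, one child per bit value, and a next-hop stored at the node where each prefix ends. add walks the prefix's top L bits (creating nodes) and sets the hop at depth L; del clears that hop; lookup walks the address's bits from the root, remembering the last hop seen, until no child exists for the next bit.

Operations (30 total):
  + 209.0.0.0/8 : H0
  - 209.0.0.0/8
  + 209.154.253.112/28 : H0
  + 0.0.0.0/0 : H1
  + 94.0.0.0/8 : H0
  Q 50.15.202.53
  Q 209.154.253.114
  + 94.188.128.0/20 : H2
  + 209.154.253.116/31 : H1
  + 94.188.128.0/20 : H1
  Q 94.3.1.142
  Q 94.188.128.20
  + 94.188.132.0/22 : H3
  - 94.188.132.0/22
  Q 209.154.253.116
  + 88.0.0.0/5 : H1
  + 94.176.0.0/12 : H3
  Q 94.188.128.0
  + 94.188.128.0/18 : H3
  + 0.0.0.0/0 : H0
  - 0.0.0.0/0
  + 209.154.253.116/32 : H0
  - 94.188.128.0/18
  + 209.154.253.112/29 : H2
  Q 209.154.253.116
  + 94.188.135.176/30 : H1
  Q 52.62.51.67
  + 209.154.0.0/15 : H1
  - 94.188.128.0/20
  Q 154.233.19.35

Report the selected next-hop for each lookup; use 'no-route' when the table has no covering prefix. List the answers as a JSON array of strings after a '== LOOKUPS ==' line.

Apply in order:
  + 209.0.0.0/8 (H0) depth=8
  del 209.0.0.0/8 (clear depth 8)
  + 209.154.253.112/28 (H0) depth=28
  + 0.0.0.0/0 (H1) depth=0
  + 94.0.0.0/8 (H0) depth=8
  lookup 50.15.202.53: bits 0 walk d0:H1→d1:- -> H1
  lookup 209.154.253.114: bits 1101000110011010111111010111 walk d0:H1→d1:-→d2:-→d3:-→d4:-→d5:-→d6:-→d7:-→d8:-→d9:-→d10:-→d11:-→d12:-→d13:-→d14:-→d15:-→d16:-→d17:-→d18:-→d19:-→d20:-→d21:-→d22:-→d23:-→d24:-→d25:-→d26:-→d27:-→d28:H0 -> H0
  + 94.188.128.0/20 (H2) depth=20
  + 209.154.253.116/31 (H1) depth=31
  + 94.188.128.0/20 (H1) depth=20
  lookup 94.3.1.142: bits 01011110 walk d0:H1→d1:-→d2:-→d3:-→d4:-→d5:-→d6:-→d7:-→d8:H0 -> H0
  lookup 94.188.128.20: bits 01011110101111001000 walk d0:H1→d1:-→d2:-→d3:-→d4:-→d5:-→d6:-→d7:-→d8:H0→d9:-→d10:-→d11:-→d12:-→d13:-→d14:-→d15:-→d16:-→d17:-→d18:-→d19:-→d20:H1 -> H1
  + 94.188.132.0/22 (H3) depth=22
  del 94.188.132.0/22 (clear depth 22)
  lookup 209.154.253.116: bits 1101000110011010111111010111010 walk d0:H1→d1:-→d2:-→d3:-→d4:-→d5:-→d6:-→d7:-→d8:-→d9:-→d10:-→d11:-→d12:-→d13:-→d14:-→d15:-→d16:-→d17:-→d18:-→d19:-→d20:-→d21:-→d22:-→d23:-→d24:-→d25:-→d26:-→d27:-→d28:H0→d29:-→d30:-→d31:H1 -> H1
  + 88.0.0.0/5 (H1) depth=5
  + 94.176.0.0/12 (H3) depth=12
  lookup 94.188.128.0: bits 010111101011110010000 walk d0:H1→d1:-→d2:-→d3:-→d4:-→d5:H1→d6:-→d7:-→d8:H0→d9:-→d10:-→d11:-→d12:H3→d13:-→d14:-→d15:-→d16:-→d17:-→d18:-→d19:-→d20:H1→d21:- -> H1
  + 94.188.128.0/18 (H3) depth=18
  + 0.0.0.0/0 (H0) depth=0
  del 0.0.0.0/0 (clear depth 0)
  + 209.154.253.116/32 (H0) depth=32
  del 94.188.128.0/18 (clear depth 18)
  + 209.154.253.112/29 (H2) depth=29
  lookup 209.154.253.116: bits 11010001100110101111110101110100 walk d0:-→d1:-→d2:-→d3:-→d4:-→d5:-→d6:-→d7:-→d8:-→d9:-→d10:-→d11:-→d12:-→d13:-→d14:-→d15:-→d16:-→d17:-→d18:-→d19:-→d20:-→d21:-→d22:-→d23:-→d24:-→d25:-→d26:-→d27:-→d28:H0→d29:H2→d30:-→d31:H1→d32:H0 -> H0
  + 94.188.135.176/30 (H1) depth=30
  lookup 52.62.51.67: bits 0 walk d0:-→d1:- -> no-route
  + 209.154.0.0/15 (H1) depth=15
  del 94.188.128.0/20 (clear depth 20)
  lookup 154.233.19.35: bits 1 walk d0:-→d1:- -> no-route

== LOOKUPS ==
["H1","H0","H0","H1","H1","H1","H0","no-route","no-route"]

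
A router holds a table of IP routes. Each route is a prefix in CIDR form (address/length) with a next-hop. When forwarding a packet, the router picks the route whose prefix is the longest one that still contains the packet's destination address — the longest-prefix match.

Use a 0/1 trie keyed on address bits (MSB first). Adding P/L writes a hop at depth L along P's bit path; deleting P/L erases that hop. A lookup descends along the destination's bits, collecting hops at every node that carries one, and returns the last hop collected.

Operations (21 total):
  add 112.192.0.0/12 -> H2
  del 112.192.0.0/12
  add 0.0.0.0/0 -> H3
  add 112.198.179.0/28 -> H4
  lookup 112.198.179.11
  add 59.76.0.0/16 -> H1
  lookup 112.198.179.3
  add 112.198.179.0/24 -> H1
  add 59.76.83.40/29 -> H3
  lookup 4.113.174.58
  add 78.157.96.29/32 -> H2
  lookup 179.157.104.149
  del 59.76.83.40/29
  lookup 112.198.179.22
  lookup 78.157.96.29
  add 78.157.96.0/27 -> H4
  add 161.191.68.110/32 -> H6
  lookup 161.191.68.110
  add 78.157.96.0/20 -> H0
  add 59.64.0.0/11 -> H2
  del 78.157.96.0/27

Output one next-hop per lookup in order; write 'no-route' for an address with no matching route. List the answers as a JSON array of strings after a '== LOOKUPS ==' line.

Apply in order:
  add 112.192.0.0/12 -> H2 at depth 12
  - 112.192.0.0/12 clear@12
  add 0.0.0.0/0 -> H3 at depth 0
  add 112.198.179.0/28 -> H4 at depth 28
  lookup 112.198.179.11: bits 0111000011000110101100110000 walk d0:H3→d1:-→d2:-→d3:-→d4:-→d5:-→d6:-→d7:-→d8:-→d9:-→d10:-→d11:-→d12:-→d13:-→d14:-→d15:-→d16:-→d17:-→d18:-→d19:-→d20:-→d21:-→d22:-→d23:-→d24:-→d25:-→d26:-→d27:-→d28:H4 -> H4
  add 59.76.0.0/16 -> H1 at depth 16
  lookup 112.198.179.3: bits 0111000011000110101100110000 walk d0:H3→d1:-→d2:-→d3:-→d4:-→d5:-→d6:-→d7:-→d8:-→d9:-→d10:-→d11:-→d12:-→d13:-→d14:-→d15:-→d16:-→d17:-→d18:-→d19:-→d20:-→d21:-→d22:-→d23:-→d24:-→d25:-→d26:-→d27:-→d28:H4 -> H4
  add 112.198.179.0/24 -> H1 at depth 24
  add 59.76.83.40/29 -> H3 at depth 29
  lookup 4.113.174.58: bits 00 walk d0:H3→d1:-→d2:- -> H3
  add 78.157.96.29/32 -> H2 at depth 32
  lookup 179.157.104.149: bits ε walk d0:H3 -> H3
  - 59.76.83.40/29 clear@29
  lookup 112.198.179.22: bits 011100001100011010110011000 walk d0:H3→d1:-→d2:-→d3:-→d4:-→d5:-→d6:-→d7:-→d8:-→d9:-→d10:-→d11:-→d12:-→d13:-→d14:-→d15:-→d16:-→d17:-→d18:-→d19:-→d20:-→d21:-→d22:-→d23:-→d24:H1→d25:-→d26:-→d27:- -> H1
  lookup 78.157.96.29: bits 01001110100111010110000000011101 walk d0:H3→d1:-→d2:-→d3:-→d4:-→d5:-→d6:-→d7:-→d8:-→d9:-→d10:-→d11:-→d12:-→d13:-→d14:-→d15:-→d16:-→d17:-→d18:-→d19:-→d20:-→d21:-→d22:-→d23:-→d24:-→d25:-→d26:-→d27:-→d28:-→d29:-→d30:-→d31:-→d32:H2 -> H2
  add 78.157.96.0/27 -> H4 at depth 27
  add 161.191.68.110/32 -> H6 at depth 32
  lookup 161.191.68.110: bits 10100001101111110100010001101110 walk d0:H3→d1:-→d2:-→d3:-→d4:-→d5:-→d6:-→d7:-→d8:-→d9:-→d10:-→d11:-→d12:-→d13:-→d14:-→d15:-→d16:-→d17:-→d18:-→d19:-→d20:-→d21:-→d22:-→d23:-→d24:-→d25:-→d26:-→d27:-→d28:-→d29:-→d30:-→d31:-→d32:H6 -> H6
  add 78.157.96.0/20 -> H0 at depth 20
  add 59.64.0.0/11 -> H2 at depth 11
  - 78.157.96.0/27 clear@27

== LOOKUPS ==
["H4","H4","H3","H3","H1","H2","H6"]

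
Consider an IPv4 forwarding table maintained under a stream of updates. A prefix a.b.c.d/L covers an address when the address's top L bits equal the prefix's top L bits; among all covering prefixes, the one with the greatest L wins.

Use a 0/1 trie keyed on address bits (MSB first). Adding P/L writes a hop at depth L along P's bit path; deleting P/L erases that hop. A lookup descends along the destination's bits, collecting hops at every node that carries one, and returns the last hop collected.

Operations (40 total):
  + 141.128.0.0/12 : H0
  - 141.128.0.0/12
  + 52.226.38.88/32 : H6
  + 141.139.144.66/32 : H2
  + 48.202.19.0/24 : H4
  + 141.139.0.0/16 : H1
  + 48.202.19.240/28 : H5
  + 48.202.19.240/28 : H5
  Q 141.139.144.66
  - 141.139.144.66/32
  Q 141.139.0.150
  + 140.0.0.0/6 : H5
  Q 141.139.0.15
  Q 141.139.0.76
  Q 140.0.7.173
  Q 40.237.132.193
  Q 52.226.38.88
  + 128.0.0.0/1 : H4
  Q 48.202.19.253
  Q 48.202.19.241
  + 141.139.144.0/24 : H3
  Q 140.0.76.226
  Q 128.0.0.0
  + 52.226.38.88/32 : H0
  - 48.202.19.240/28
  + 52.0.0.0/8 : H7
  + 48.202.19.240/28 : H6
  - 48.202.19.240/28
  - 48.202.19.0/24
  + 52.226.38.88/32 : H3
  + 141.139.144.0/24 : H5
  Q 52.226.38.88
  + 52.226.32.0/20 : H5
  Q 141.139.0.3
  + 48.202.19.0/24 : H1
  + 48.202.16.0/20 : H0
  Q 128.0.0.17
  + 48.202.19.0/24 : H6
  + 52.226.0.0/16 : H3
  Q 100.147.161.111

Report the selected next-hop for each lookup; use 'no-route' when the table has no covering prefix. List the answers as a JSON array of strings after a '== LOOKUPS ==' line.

Apply in order:
  add 141.128.0.0/12 -> H0 at depth 12
  del 141.128.0.0/12 (clear depth 12)
  add 52.226.38.88/32 -> H6 at depth 32
  add 141.139.144.66/32 -> H2 at depth 32
  add 48.202.19.0/24 -> H4 at depth 24
  add 141.139.0.0/16 -> H1 at depth 16
  add 48.202.19.240/28 -> H5 at depth 28
  add 48.202.19.240/28 -> H5 at depth 28
  Q 141.139.144.66: descend 10001101100010111001000001000010 ; hops seen [H1,H2] ; pick H2
  del 141.139.144.66/32 (clear depth 32)
  Q 141.139.0.150: descend 1000110110001011 ; hops seen [H1] ; pick H1
  add 140.0.0.0/6 -> H5 at depth 6
  Q 141.139.0.15: descend 1000110110001011 ; hops seen [H5,H1] ; pick H1
  Q 141.139.0.76: descend 1000110110001011 ; hops seen [H5,H1] ; pick H1
  Q 140.0.7.173: descend 1000110 ; hops seen [H5] ; pick H5
  Q 40.237.132.193: descend 001 ; hops seen [∅] ; pick no-route
  Q 52.226.38.88: descend 00110100111000100010011001011000 ; hops seen [H6] ; pick H6
  add 128.0.0.0/1 -> H4 at depth 1
  Q 48.202.19.253: descend 0011000011001010000100111111 ; hops seen [H4,H5] ; pick H5
  Q 48.202.19.241: descend 0011000011001010000100111111 ; hops seen [H4,H5] ; pick H5
  add 141.139.144.0/24 -> H3 at depth 24
  Q 140.0.76.226: descend 1000110 ; hops seen [H4,H5] ; pick H5
  Q 128.0.0.0: descend 1000 ; hops seen [H4] ; pick H4
  add 52.226.38.88/32 -> H0 at depth 32
  del 48.202.19.240/28 (clear depth 28)
  add 52.0.0.0/8 -> H7 at depth 8
  add 48.202.19.240/28 -> H6 at depth 28
  del 48.202.19.240/28 (clear depth 28)
  del 48.202.19.0/24 (clear depth 24)
  add 52.226.38.88/32 -> H3 at depth 32
  add 141.139.144.0/24 -> H5 at depth 24
  Q 52.226.38.88: descend 00110100111000100010011001011000 ; hops seen [H7,H3] ; pick H3
  add 52.226.32.0/20 -> H5 at depth 20
  Q 141.139.0.3: descend 1000110110001011 ; hops seen [H4,H5,H1] ; pick H1
  add 48.202.19.0/24 -> H1 at depth 24
  add 48.202.16.0/20 -> H0 at depth 20
  Q 128.0.0.17: descend 1000 ; hops seen [H4] ; pick H4
  add 48.202.19.0/24 -> H6 at depth 24
  add 52.226.0.0/16 -> H3 at depth 16
  Q 100.147.161.111: descend 0 ; hops seen [∅] ; pick no-route

== LOOKUPS ==
["H2","H1","H1","H1","H5","no-route","H6","H5","H5","H5","H4","H3","H1","H4","no-route"]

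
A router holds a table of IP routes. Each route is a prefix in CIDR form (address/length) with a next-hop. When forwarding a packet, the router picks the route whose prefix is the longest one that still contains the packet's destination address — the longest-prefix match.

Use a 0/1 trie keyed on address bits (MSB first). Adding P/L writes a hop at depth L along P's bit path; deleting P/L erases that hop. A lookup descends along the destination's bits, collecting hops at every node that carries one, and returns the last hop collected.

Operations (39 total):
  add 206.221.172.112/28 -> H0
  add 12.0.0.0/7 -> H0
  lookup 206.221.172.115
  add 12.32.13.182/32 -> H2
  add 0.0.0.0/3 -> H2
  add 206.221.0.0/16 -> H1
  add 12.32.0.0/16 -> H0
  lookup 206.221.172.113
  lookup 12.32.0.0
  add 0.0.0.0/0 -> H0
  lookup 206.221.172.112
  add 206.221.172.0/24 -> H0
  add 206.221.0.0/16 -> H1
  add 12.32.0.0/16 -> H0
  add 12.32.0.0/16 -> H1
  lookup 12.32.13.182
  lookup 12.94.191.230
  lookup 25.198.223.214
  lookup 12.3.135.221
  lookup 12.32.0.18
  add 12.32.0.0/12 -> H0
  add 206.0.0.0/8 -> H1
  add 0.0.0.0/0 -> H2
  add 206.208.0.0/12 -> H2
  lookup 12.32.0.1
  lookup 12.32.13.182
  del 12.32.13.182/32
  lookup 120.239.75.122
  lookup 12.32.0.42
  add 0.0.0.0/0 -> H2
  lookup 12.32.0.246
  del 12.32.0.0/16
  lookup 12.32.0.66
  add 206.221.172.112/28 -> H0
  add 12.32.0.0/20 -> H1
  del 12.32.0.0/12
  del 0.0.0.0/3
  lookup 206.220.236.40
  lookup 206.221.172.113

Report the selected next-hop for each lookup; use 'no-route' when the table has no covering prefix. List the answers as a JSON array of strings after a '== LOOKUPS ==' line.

Apply in order:
  add 206.221.172.112/28 -> H0 at depth 28
  add 12.0.0.0/7 -> H0 at depth 7
  Q 206.221.172.115: descend 1100111011011101101011000111 ; hops seen [H0] ; pick H0
  add 12.32.13.182/32 -> H2 at depth 32
  add 0.0.0.0/3 -> H2 at depth 3
  add 206.221.0.0/16 -> H1 at depth 16
  add 12.32.0.0/16 -> H0 at depth 16
  Q 206.221.172.113: descend 1100111011011101101011000111 ; hops seen [H1,H0] ; pick H0
  Q 12.32.0.0: descend 00001100001000000000 ; hops seen [H2,H0,H0] ; pick H0
  add 0.0.0.0/0 -> H0 at depth 0
  Q 206.221.172.112: descend 1100111011011101101011000111 ; hops seen [H0,H1,H0] ; pick H0
  add 206.221.172.0/24 -> H0 at depth 24
  add 206.221.0.0/16 -> H1 at depth 16
  add 12.32.0.0/16 -> H0 at depth 16
  add 12.32.0.0/16 -> H1 at depth 16
  Q 12.32.13.182: descend 00001100001000000000110110110110 ; hops seen [H0,H2,H0,H1,H2] ; pick H2
  Q 12.94.191.230: descend 000011000 ; hops seen [H0,H2,H0] ; pick H0
  Q 25.198.223.214: descend 000 ; hops seen [H0,H2] ; pick H2
  Q 12.3.135.221: descend 0000110000 ; hops seen [H0,H2,H0] ; pick H0
  Q 12.32.0.18: descend 00001100001000000000 ; hops seen [H0,H2,H0,H1] ; pick H1
  add 12.32.0.0/12 -> H0 at depth 12
  add 206.0.0.0/8 -> H1 at depth 8
  add 0.0.0.0/0 -> H2 at depth 0
  add 206.208.0.0/12 -> H2 at depth 12
  Q 12.32.0.1: descend 00001100001000000000 ; hops seen [H2,H2,H0,H0,H1] ; pick H1
  Q 12.32.13.182: descend 00001100001000000000110110110110 ; hops seen [H2,H2,H0,H0,H1,H2] ; pick H2
  del 12.32.13.182/32 (clear depth 32)
  Q 120.239.75.122: descend 0 ; hops seen [H2] ; pick H2
  Q 12.32.0.42: descend 00001100001000000000 ; hops seen [H2,H2,H0,H0,H1] ; pick H1
  add 0.0.0.0/0 -> H2 at depth 0
  Q 12.32.0.246: descend 00001100001000000000 ; hops seen [H2,H2,H0,H0,H1] ; pick H1
  del 12.32.0.0/16 (clear depth 16)
  Q 12.32.0.66: descend 00001100001000000000 ; hops seen [H2,H2,H0,H0] ; pick H0
  add 206.221.172.112/28 -> H0 at depth 28
  add 12.32.0.0/20 -> H1 at depth 20
  del 12.32.0.0/12 (clear depth 12)
  del 0.0.0.0/3 (clear depth 3)
  Q 206.220.236.40: descend 110011101101110 ; hops seen [H2,H1,H2] ; pick H2
  Q 206.221.172.113: descend 1100111011011101101011000111 ; hops seen [H2,H1,H2,H1,H0,H0] ; pick H0

== LOOKUPS ==
["H0","H0","H0","H0","H2","H0","H2","H0","H1","H1","H2","H2","H1","H1","H0","H2","H0"]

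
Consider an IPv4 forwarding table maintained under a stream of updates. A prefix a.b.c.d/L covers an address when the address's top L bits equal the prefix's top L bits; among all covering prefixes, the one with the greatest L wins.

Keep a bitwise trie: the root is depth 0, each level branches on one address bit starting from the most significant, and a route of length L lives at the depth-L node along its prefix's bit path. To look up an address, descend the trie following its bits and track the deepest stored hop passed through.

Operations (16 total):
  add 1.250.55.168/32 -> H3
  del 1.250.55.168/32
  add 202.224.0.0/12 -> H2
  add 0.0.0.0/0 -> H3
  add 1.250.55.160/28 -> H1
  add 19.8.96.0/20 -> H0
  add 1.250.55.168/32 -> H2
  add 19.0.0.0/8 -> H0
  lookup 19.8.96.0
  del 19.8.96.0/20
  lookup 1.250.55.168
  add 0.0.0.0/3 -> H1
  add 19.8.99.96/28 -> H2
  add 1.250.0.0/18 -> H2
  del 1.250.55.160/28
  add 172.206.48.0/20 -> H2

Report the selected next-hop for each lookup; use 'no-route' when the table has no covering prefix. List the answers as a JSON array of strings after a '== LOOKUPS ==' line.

Apply in order:
  + 1.250.55.168/32 (H3) depth=32
  del 1.250.55.168/32 (clear depth 32)
  + 202.224.0.0/12 (H2) depth=12
  + 0.0.0.0/0 (H3) depth=0
  + 1.250.55.160/28 (H1) depth=28
  + 19.8.96.0/20 (H0) depth=20
  + 1.250.55.168/32 (H2) depth=32
  + 19.0.0.0/8 (H0) depth=8
  ? 19.8.96.0  path d0:H3→d1:-→d2:-→d3:-→d4:-→d5:-→d6:-→d7:-→d8:H0→d9:-→d10:-→d11:-→d12:-→d13:-→d14:-→d15:-→d16:-→d17:-→d18:-→d19:-→d20:H0  best=H0
  del 19.8.96.0/20 (clear depth 20)
  ? 1.250.55.168  path d0:H3→d1:-→d2:-→d3:-→d4:-→d5:-→d6:-→d7:-→d8:-→d9:-→d10:-→d11:-→d12:-→d13:-→d14:-→d15:-→d16:-→d17:-→d18:-→d19:-→d20:-→d21:-→d22:-→d23:-→d24:-→d25:-→d26:-→d27:-→d28:H1→d29:-→d30:-→d31:-→d32:H2  best=H2
  + 0.0.0.0/3 (H1) depth=3
  + 19.8.99.96/28 (H2) depth=28
  + 1.250.0.0/18 (H2) depth=18
  del 1.250.55.160/28 (clear depth 28)
  + 172.206.48.0/20 (H2) depth=20

== LOOKUPS ==
["H0","H2"]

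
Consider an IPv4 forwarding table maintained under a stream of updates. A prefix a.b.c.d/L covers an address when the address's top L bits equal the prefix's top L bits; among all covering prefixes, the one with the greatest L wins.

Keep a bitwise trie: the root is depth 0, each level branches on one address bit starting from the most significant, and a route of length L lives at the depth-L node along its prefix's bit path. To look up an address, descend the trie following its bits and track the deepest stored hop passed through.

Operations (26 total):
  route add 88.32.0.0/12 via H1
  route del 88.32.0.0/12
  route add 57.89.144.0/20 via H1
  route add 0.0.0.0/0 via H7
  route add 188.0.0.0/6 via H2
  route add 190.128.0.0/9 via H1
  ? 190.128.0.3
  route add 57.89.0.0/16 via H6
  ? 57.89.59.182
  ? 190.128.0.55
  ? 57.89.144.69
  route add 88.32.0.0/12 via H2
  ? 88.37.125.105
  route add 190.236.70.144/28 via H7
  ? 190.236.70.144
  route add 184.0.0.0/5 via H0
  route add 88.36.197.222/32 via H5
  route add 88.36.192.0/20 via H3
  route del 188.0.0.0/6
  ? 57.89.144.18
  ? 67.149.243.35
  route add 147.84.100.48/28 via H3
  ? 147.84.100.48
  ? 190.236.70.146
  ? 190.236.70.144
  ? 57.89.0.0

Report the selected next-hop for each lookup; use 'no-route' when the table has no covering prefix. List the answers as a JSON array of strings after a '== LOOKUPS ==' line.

Process each operation:
  + 88.32.0.0/12 (H1) depth=12
  - 88.32.0.0/12 clear@12
  + 57.89.144.0/20 (H1) depth=20
  + 0.0.0.0/0 (H7) depth=0
  + 188.0.0.0/6 (H2) depth=6
  + 190.128.0.0/9 (H1) depth=9
  lookup 190.128.0.3: bits 101111101 walk d0:H7→d1:-→d2:-→d3:-→d4:-→d5:-→d6:H2→d7:-→d8:-→d9:H1 -> H1
  + 57.89.0.0/16 (H6) depth=16
  lookup 57.89.59.182: bits 0011100101011001 walk d0:H7→d1:-→d2:-→d3:-→d4:-→d5:-→d6:-→d7:-→d8:-→d9:-→d10:-→d11:-→d12:-→d13:-→d14:-→d15:-→d16:H6 -> H6
  lookup 190.128.0.55: bits 101111101 walk d0:H7→d1:-→d2:-→d3:-→d4:-→d5:-→d6:H2→d7:-→d8:-→d9:H1 -> H1
  lookup 57.89.144.69: bits 00111001010110011001 walk d0:H7→d1:-→d2:-→d3:-→d4:-→d5:-→d6:-→d7:-→d8:-→d9:-→d10:-→d11:-→d12:-→d13:-→d14:-→d15:-→d16:H6→d17:-→d18:-→d19:-→d20:H1 -> H1
  + 88.32.0.0/12 (H2) depth=12
  lookup 88.37.125.105: bits 010110000010 walk d0:H7→d1:-→d2:-→d3:-→d4:-→d5:-→d6:-→d7:-→d8:-→d9:-→d10:-→d11:-→d12:H2 -> H2
  + 190.236.70.144/28 (H7) depth=28
  lookup 190.236.70.144: bits 1011111011101100010001101001 walk d0:H7→d1:-→d2:-→d3:-→d4:-→d5:-→d6:H2→d7:-→d8:-→d9:H1→d10:-→d11:-→d12:-→d13:-→d14:-→d15:-→d16:-→d17:-→d18:-→d19:-→d20:-→d21:-→d22:-→d23:-→d24:-→d25:-→d26:-→d27:-→d28:H7 -> H7
  + 184.0.0.0/5 (H0) depth=5
  + 88.36.197.222/32 (H5) depth=32
  + 88.36.192.0/20 (H3) depth=20
  - 188.0.0.0/6 clear@6
  lookup 57.89.144.18: bits 00111001010110011001 walk d0:H7→d1:-→d2:-→d3:-→d4:-→d5:-→d6:-→d7:-→d8:-→d9:-→d10:-→d11:-→d12:-→d13:-→d14:-→d15:-→d16:H6→d17:-→d18:-→d19:-→d20:H1 -> H1
  lookup 67.149.243.35: bits 010 walk d0:H7→d1:-→d2:-→d3:- -> H7
  + 147.84.100.48/28 (H3) depth=28
  lookup 147.84.100.48: bits 1001001101010100011001000011 walk d0:H7→d1:-→d2:-→d3:-→d4:-→d5:-→d6:-→d7:-→d8:-→d9:-→d10:-→d11:-→d12:-→d13:-→d14:-→d15:-→d16:-→d17:-→d18:-→d19:-→d20:-→d21:-→d22:-→d23:-→d24:-→d25:-→d26:-→d27:-→d28:H3 -> H3
  lookup 190.236.70.146: bits 1011111011101100010001101001 walk d0:H7→d1:-→d2:-→d3:-→d4:-→d5:H0→d6:-→d7:-→d8:-→d9:H1→d10:-→d11:-→d12:-→d13:-→d14:-→d15:-→d16:-→d17:-→d18:-→d19:-→d20:-→d21:-→d22:-→d23:-→d24:-→d25:-→d26:-→d27:-→d28:H7 -> H7
  lookup 190.236.70.144: bits 1011111011101100010001101001 walk d0:H7→d1:-→d2:-→d3:-→d4:-→d5:H0→d6:-→d7:-→d8:-→d9:H1→d10:-→d11:-→d12:-→d13:-→d14:-→d15:-→d16:-→d17:-→d18:-→d19:-→d20:-→d21:-→d22:-→d23:-→d24:-→d25:-→d26:-→d27:-→d28:H7 -> H7
  lookup 57.89.0.0: bits 0011100101011001 walk d0:H7→d1:-→d2:-→d3:-→d4:-→d5:-→d6:-→d7:-→d8:-→d9:-→d10:-→d11:-→d12:-→d13:-→d14:-→d15:-→d16:H6 -> H6

== LOOKUPS ==
["H1","H6","H1","H1","H2","H7","H1","H7","H3","H7","H7","H6"]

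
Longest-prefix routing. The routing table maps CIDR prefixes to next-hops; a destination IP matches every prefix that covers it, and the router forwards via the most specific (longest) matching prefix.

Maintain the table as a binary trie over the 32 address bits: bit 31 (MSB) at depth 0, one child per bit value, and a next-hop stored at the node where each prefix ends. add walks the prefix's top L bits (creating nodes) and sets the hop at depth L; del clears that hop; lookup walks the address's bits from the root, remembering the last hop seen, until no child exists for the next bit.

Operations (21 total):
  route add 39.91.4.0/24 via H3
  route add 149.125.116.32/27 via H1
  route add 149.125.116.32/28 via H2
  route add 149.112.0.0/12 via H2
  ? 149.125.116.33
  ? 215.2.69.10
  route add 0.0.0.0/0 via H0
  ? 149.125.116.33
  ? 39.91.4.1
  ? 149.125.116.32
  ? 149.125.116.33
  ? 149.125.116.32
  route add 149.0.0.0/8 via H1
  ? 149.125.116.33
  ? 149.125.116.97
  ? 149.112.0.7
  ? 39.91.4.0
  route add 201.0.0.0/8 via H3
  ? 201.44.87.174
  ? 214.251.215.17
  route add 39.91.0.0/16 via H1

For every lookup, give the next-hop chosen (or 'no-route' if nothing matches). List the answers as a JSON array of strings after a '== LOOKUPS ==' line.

Apply in order:
  add 39.91.4.0/24 -> H3 at depth 24
  add 149.125.116.32/27 -> H1 at depth 27
  add 149.125.116.32/28 -> H2 at depth 28
  add 149.112.0.0/12 -> H2 at depth 12
  lookup 149.125.116.33: bits 1001010101111101011101000010 walk d0:-→d1:-→d2:-→d3:-→d4:-→d5:-→d6:-→d7:-→d8:-→d9:-→d10:-→d11:-→d12:H2→d13:-→d14:-→d15:-→d16:-→d17:-→d18:-→d19:-→d20:-→d21:-→d22:-→d23:-→d24:-→d25:-→d26:-→d27:H1→d28:H2 -> H2
  lookup 215.2.69.10: bits 1 walk d0:-→d1:- -> no-route
  add 0.0.0.0/0 -> H0 at depth 0
  lookup 149.125.116.33: bits 1001010101111101011101000010 walk d0:H0→d1:-→d2:-→d3:-→d4:-→d5:-→d6:-→d7:-→d8:-→d9:-→d10:-→d11:-→d12:H2→d13:-→d14:-→d15:-→d16:-→d17:-→d18:-→d19:-→d20:-→d21:-→d22:-→d23:-→d24:-→d25:-→d26:-→d27:H1→d28:H2 -> H2
  lookup 39.91.4.1: bits 001001110101101100000100 walk d0:H0→d1:-→d2:-→d3:-→d4:-→d5:-→d6:-→d7:-→d8:-→d9:-→d10:-→d11:-→d12:-→d13:-→d14:-→d15:-→d16:-→d17:-→d18:-→d19:-→d20:-→d21:-→d22:-→d23:-→d24:H3 -> H3
  lookup 149.125.116.32: bits 1001010101111101011101000010 walk d0:H0→d1:-→d2:-→d3:-→d4:-→d5:-→d6:-→d7:-→d8:-→d9:-→d10:-→d11:-→d12:H2→d13:-→d14:-→d15:-→d16:-→d17:-→d18:-→d19:-→d20:-→d21:-→d22:-→d23:-→d24:-→d25:-→d26:-→d27:H1→d28:H2 -> H2
  lookup 149.125.116.33: bits 1001010101111101011101000010 walk d0:H0→d1:-→d2:-→d3:-→d4:-→d5:-→d6:-→d7:-→d8:-→d9:-→d10:-→d11:-→d12:H2→d13:-→d14:-→d15:-→d16:-→d17:-→d18:-→d19:-→d20:-→d21:-→d22:-→d23:-→d24:-→d25:-→d26:-→d27:H1→d28:H2 -> H2
  lookup 149.125.116.32: bits 1001010101111101011101000010 walk d0:H0→d1:-→d2:-→d3:-→d4:-→d5:-→d6:-→d7:-→d8:-→d9:-→d10:-→d11:-→d12:H2→d13:-→d14:-→d15:-→d16:-→d17:-→d18:-→d19:-→d20:-→d21:-→d22:-→d23:-→d24:-→d25:-→d26:-→d27:H1→d28:H2 -> H2
  add 149.0.0.0/8 -> H1 at depth 8
  lookup 149.125.116.33: bits 1001010101111101011101000010 walk d0:H0→d1:-→d2:-→d3:-→d4:-→d5:-→d6:-→d7:-→d8:H1→d9:-→d10:-→d11:-→d12:H2→d13:-→d14:-→d15:-→d16:-→d17:-→d18:-→d19:-→d20:-→d21:-→d22:-→d23:-→d24:-→d25:-→d26:-→d27:H1→d28:H2 -> H2
  lookup 149.125.116.97: bits 1001010101111101011101000 walk d0:H0→d1:-→d2:-→d3:-→d4:-→d5:-→d6:-→d7:-→d8:H1→d9:-→d10:-→d11:-→d12:H2→d13:-→d14:-→d15:-→d16:-→d17:-→d18:-→d19:-→d20:-→d21:-→d22:-→d23:-→d24:-→d25:- -> H2
  lookup 149.112.0.7: bits 100101010111 walk d0:H0→d1:-→d2:-→d3:-→d4:-→d5:-→d6:-→d7:-→d8:H1→d9:-→d10:-→d11:-→d12:H2 -> H2
  lookup 39.91.4.0: bits 001001110101101100000100 walk d0:H0→d1:-→d2:-→d3:-→d4:-→d5:-→d6:-→d7:-→d8:-→d9:-→d10:-→d11:-→d12:-→d13:-→d14:-→d15:-→d16:-→d17:-→d18:-→d19:-→d20:-→d21:-→d22:-→d23:-→d24:H3 -> H3
  add 201.0.0.0/8 -> H3 at depth 8
  lookup 201.44.87.174: bits 11001001 walk d0:H0→d1:-→d2:-→d3:-→d4:-→d5:-→d6:-→d7:-→d8:H3 -> H3
  lookup 214.251.215.17: bits 110 walk d0:H0→d1:-→d2:-→d3:- -> H0
  add 39.91.0.0/16 -> H1 at depth 16

== LOOKUPS ==
["H2","no-route","H2","H3","H2","H2","H2","H2","H2","H2","H3","H3","H0"]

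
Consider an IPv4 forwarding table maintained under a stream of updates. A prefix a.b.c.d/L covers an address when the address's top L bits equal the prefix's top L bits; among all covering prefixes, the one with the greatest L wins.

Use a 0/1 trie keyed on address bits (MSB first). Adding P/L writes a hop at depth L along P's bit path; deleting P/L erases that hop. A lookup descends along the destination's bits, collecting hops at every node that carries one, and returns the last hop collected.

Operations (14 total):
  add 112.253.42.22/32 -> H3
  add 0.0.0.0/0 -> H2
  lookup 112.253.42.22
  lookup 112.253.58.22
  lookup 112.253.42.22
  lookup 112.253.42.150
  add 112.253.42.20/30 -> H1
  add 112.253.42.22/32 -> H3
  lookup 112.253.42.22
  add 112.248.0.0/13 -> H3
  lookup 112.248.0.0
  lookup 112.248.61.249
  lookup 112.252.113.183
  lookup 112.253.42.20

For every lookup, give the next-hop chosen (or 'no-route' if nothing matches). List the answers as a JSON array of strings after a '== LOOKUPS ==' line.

Apply in order:
  add 112.253.42.22/32 -> H3 at depth 32
  add 0.0.0.0/0 -> H2 at depth 0
  ? 112.253.42.22  path d0:H2→d1:-→d2:-→d3:-→d4:-→d5:-→d6:-→d7:-→d8:-→d9:-→d10:-→d11:-→d12:-→d13:-→d14:-→d15:-→d16:-→d17:-→d18:-→d19:-→d20:-→d21:-→d22:-→d23:-→d24:-→d25:-→d26:-→d27:-→d28:-→d29:-→d30:-→d31:-→d32:H3  best=H3
  ? 112.253.58.22  path d0:H2→d1:-→d2:-→d3:-→d4:-→d5:-→d6:-→d7:-→d8:-→d9:-→d10:-→d11:-→d12:-→d13:-→d14:-→d15:-→d16:-→d17:-→d18:-→d19:-  best=H2
  ? 112.253.42.22  path d0:H2→d1:-→d2:-→d3:-→d4:-→d5:-→d6:-→d7:-→d8:-→d9:-→d10:-→d11:-→d12:-→d13:-→d14:-→d15:-→d16:-→d17:-→d18:-→d19:-→d20:-→d21:-→d22:-→d23:-→d24:-→d25:-→d26:-→d27:-→d28:-→d29:-→d30:-→d31:-→d32:H3  best=H3
  ? 112.253.42.150  path d0:H2→d1:-→d2:-→d3:-→d4:-→d5:-→d6:-→d7:-→d8:-→d9:-→d10:-→d11:-→d12:-→d13:-→d14:-→d15:-→d16:-→d17:-→d18:-→d19:-→d20:-→d21:-→d22:-→d23:-→d24:-  best=H2
  add 112.253.42.20/30 -> H1 at depth 30
  add 112.253.42.22/32 -> H3 at depth 32
  ? 112.253.42.22  path d0:H2→d1:-→d2:-→d3:-→d4:-→d5:-→d6:-→d7:-→d8:-→d9:-→d10:-→d11:-→d12:-→d13:-→d14:-→d15:-→d16:-→d17:-→d18:-→d19:-→d20:-→d21:-→d22:-→d23:-→d24:-→d25:-→d26:-→d27:-→d28:-→d29:-→d30:H1→d31:-→d32:H3  best=H3
  add 112.248.0.0/13 -> H3 at depth 13
  ? 112.248.0.0  path d0:H2→d1:-→d2:-→d3:-→d4:-→d5:-→d6:-→d7:-→d8:-→d9:-→d10:-→d11:-→d12:-→d13:H3  best=H3
  ? 112.248.61.249  path d0:H2→d1:-→d2:-→d3:-→d4:-→d5:-→d6:-→d7:-→d8:-→d9:-→d10:-→d11:-→d12:-→d13:H3  best=H3
  ? 112.252.113.183  path d0:H2→d1:-→d2:-→d3:-→d4:-→d5:-→d6:-→d7:-→d8:-→d9:-→d10:-→d11:-→d12:-→d13:H3→d14:-→d15:-  best=H3
  ? 112.253.42.20  path d0:H2→d1:-→d2:-→d3:-→d4:-→d5:-→d6:-→d7:-→d8:-→d9:-→d10:-→d11:-→d12:-→d13:H3→d14:-→d15:-→d16:-→d17:-→d18:-→d19:-→d20:-→d21:-→d22:-→d23:-→d24:-→d25:-→d26:-→d27:-→d28:-→d29:-→d30:H1  best=H1

== LOOKUPS ==
["H3","H2","H3","H2","H3","H3","H3","H3","H1"]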